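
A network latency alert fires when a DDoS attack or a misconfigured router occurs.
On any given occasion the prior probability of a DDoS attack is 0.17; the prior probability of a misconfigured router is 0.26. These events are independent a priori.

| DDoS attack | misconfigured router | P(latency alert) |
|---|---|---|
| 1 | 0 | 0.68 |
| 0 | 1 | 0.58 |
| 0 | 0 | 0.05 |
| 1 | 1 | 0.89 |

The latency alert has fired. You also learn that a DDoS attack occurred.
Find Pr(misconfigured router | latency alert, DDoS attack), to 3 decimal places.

P(latency alert | DDoS attack) = 0.68·0.74 + 0.89·0.26 = 0.503200 + 0.231400 = 0.734600
Restricting to configurations with misconfigured router present: 0.89·0.26 = 0.231400.
P(misconfigured router | latency alert, DDoS attack) = 0.231400 / 0.734600 ≈ 0.315

Pr(misconfigured router | latency alert, DDoS attack) ≈ 0.315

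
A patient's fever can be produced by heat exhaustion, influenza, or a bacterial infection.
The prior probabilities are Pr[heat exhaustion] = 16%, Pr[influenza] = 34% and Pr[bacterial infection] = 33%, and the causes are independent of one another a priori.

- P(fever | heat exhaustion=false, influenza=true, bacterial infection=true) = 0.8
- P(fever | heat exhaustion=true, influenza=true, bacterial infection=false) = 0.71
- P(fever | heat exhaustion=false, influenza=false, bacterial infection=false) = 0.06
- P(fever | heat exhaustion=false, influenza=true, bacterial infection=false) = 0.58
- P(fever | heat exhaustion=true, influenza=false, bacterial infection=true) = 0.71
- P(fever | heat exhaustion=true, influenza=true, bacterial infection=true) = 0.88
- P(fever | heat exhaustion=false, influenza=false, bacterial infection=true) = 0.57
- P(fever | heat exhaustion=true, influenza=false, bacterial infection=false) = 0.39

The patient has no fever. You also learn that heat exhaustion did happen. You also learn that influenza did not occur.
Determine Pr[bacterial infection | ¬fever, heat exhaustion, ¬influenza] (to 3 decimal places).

Pr[bacterial infection | ¬fever, heat exhaustion, ¬influenza] ≈ 0.190

P(¬fever | heat exhaustion, ¬influenza) = 0.61*0.67 + 0.29*0.33 = 0.408700 + 0.095700 = 0.504400
The bacterial infection-present share is 0.29*0.33 = 0.095700.
P(bacterial infection | ¬fever, heat exhaustion, ¬influenza) = 0.095700 / 0.504400 ≈ 0.190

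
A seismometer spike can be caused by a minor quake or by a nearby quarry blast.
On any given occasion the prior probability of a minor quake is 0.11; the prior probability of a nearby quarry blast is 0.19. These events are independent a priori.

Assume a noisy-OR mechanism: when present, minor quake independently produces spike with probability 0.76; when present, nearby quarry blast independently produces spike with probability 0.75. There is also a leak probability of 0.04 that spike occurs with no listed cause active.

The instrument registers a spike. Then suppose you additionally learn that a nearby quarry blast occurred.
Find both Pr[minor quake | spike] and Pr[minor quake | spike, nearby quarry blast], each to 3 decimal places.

Pr[minor quake | spike] ≈ 0.359; Pr[minor quake | spike, nearby quarry blast] ≈ 0.133

Under noisy-OR, P(spike | causes) = 1 − (1−0.04)·∏(1−qᵢ) over the active causes.
For the numerator, keep only minor quake=true terms: 0.068571 + 0.019696 = 0.088267
Denominator P(spike): 0.04×0.89×0.81 + 0.76×0.89×0.19 + 0.7696×0.11×0.81 + 0.9424×0.11×0.19 = 0.245619
Posterior = 0.088267 / 0.245619 ≈ 0.359

Now also conditioning on nearby quarry blast=true:
Enumerate both values of minor quake and weight by the priors:
  P(spike | nearby quarry blast) = 0.76·0.89 + 0.9424·0.11
        = 0.676400 + 0.103664 = 0.780064
Configurations with minor quake contribute 0.103664, so
  P(minor quake | spike, nearby quarry blast) = 0.103664 / 0.780064 ≈ 0.133
This is intercausal reasoning (explaining away): once nearby quarry blast accounts for the spike, minor quake becomes less likely.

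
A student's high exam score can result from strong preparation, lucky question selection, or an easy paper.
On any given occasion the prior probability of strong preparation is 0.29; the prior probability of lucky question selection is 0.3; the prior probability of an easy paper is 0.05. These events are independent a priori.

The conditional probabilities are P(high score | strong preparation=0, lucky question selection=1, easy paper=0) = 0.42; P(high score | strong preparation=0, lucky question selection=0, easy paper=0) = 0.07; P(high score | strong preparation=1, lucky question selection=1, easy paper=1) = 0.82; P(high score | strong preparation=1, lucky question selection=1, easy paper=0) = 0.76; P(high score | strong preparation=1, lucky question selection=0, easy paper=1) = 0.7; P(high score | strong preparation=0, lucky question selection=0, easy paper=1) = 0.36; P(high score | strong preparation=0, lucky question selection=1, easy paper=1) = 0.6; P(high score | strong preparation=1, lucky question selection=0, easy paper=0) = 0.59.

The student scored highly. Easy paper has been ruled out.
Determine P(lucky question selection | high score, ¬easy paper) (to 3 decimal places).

Sum P(high score|·) weighted by the priors over the 4 (strong preparation, lucky question selection) configurations:
  P(high score | ¬easy paper) = 0.07·0.71·0.7 + 0.42·0.71·0.3 + 0.59·0.29·0.7 + 0.76·0.29·0.3
        = 0.034790 + 0.089460 + 0.119770 + 0.066120 = 0.310140
Configurations with lucky question selection contribute 0.155580, so
  P(lucky question selection | high score, ¬easy paper) = 0.155580 / 0.310140 ≈ 0.502

P(lucky question selection | high score, ¬easy paper) ≈ 0.502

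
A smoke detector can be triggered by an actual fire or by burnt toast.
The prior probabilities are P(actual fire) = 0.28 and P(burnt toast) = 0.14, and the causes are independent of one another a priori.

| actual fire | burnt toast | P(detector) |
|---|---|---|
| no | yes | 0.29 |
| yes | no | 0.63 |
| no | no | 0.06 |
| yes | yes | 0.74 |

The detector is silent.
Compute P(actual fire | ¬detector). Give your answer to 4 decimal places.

P(actual fire | ¬detector) ≈ 0.1319

By total probability over the 4 (actual fire, burnt toast) configurations:
  P(¬detector) = 0.94*0.72*0.86 + 0.71*0.72*0.14 + 0.37*0.28*0.86 + 0.26*0.28*0.14
        = 0.582048 + 0.071568 + 0.089096 + 0.010192 = 0.752904
The terms with actual fire present sum to 0.099288, so
  P(actual fire | ¬detector) = 0.099288 / 0.752904 ≈ 0.1319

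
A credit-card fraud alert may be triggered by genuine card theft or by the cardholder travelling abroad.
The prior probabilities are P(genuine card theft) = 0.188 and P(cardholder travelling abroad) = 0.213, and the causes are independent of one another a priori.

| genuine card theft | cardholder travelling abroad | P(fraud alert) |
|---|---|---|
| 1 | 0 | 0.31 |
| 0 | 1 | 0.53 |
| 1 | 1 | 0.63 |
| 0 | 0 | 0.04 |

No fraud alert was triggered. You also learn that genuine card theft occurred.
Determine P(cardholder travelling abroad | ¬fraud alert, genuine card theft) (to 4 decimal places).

P(cardholder travelling abroad | ¬fraud alert, genuine card theft) ≈ 0.1267

By total probability over both values of cardholder travelling abroad:
  P(¬fraud alert | genuine card theft) = 0.69*0.787 + 0.37*0.213
        = 0.543030 + 0.078810 = 0.621840
Configurations with cardholder travelling abroad contribute 0.078810, so
  P(cardholder travelling abroad | ¬fraud alert, genuine card theft) = 0.078810 / 0.621840 ≈ 0.1267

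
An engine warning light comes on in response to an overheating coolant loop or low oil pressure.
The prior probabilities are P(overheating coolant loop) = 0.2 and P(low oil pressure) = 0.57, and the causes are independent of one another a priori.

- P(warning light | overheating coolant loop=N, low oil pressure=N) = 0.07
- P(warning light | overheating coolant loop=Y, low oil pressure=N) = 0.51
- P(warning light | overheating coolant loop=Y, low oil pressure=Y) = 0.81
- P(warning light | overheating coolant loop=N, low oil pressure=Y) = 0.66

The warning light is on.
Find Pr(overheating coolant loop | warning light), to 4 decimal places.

Pr(overheating coolant loop | warning light) ≈ 0.2953

P(warning light) = 0.07×0.8×0.43 + 0.66×0.8×0.57 + 0.51×0.2×0.43 + 0.81×0.2×0.57 = 0.024080 + 0.300960 + 0.043860 + 0.092340 = 0.461240
Restricting to configurations with overheating coolant loop present: 0.043860 + 0.092340 = 0.136200.
P(overheating coolant loop | warning light) = 0.136200 / 0.461240 ≈ 0.2953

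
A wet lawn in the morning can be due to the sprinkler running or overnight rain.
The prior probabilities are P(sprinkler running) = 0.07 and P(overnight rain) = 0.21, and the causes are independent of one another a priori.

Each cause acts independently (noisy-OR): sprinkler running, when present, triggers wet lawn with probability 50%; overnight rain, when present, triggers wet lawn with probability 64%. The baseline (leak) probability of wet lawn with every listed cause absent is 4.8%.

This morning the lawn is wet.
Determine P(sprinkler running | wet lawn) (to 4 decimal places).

P(sprinkler running | wet lawn) ≈ 0.2010

Under noisy-OR, P(wet lawn | causes) = 1 − (1−0.048)·∏(1−qᵢ) over the active causes.
P(wet lawn) = 0.048×0.93×0.79 + 0.65728×0.93×0.21 + 0.524×0.07×0.79 + 0.82864×0.07×0.21 = 0.035266 + 0.128367 + 0.028977 + 0.012181 = 0.204791
The sprinkler running-present share is 0.028977 + 0.012181 = 0.041158.
Hence the posterior is 0.041158/0.204791 ≈ 0.2010.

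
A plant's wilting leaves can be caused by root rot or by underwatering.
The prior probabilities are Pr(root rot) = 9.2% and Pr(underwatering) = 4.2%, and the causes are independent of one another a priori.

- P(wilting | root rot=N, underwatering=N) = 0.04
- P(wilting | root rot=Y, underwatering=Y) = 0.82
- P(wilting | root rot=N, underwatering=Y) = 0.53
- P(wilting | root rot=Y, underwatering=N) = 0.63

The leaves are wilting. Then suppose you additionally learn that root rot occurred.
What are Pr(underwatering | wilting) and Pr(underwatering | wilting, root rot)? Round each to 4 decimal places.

Sum P(wilting|·) weighted by the priors over the 4 (root rot, underwatering) configurations:
  P(wilting) = 0.04·0.908·0.958 + 0.53·0.908·0.042 + 0.63·0.092·0.958 + 0.82·0.092·0.042
        = 0.034795 + 0.020212 + 0.055526 + 0.003168 = 0.113701
Configurations with underwatering contribute 0.023380, so
  P(underwatering | wilting) = 0.023380 / 0.113701 ≈ 0.2056

With the extra evidence:
Sum P(wilting|·) weighted by the priors over both values of underwatering:
  P(wilting | root rot) = 0.63*0.958 + 0.82*0.042
        = 0.603540 + 0.034440 = 0.637980
Configurations with underwatering contribute 0.034440, so
  P(underwatering | wilting, root rot) = 0.034440 / 0.637980 ≈ 0.0540

Pr(underwatering | wilting) ≈ 0.2056; Pr(underwatering | wilting, root rot) ≈ 0.0540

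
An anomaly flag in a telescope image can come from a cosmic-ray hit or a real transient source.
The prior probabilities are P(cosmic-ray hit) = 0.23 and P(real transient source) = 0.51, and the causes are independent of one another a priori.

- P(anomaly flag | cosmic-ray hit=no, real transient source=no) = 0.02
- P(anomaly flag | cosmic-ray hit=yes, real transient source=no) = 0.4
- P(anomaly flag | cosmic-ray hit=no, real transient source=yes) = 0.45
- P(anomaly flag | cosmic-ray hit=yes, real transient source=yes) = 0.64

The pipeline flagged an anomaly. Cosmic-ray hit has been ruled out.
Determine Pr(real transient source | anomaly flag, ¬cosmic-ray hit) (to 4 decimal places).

Pr(real transient source | anomaly flag, ¬cosmic-ray hit) ≈ 0.9590

Enumerate both values of real transient source and weight by the priors:
  P(anomaly flag | ¬cosmic-ray hit) = 0.02*0.49 + 0.45*0.51
        = 0.009800 + 0.229500 = 0.239300
The terms with real transient source present sum to 0.229500, so
  P(real transient source | anomaly flag, ¬cosmic-ray hit) = 0.229500 / 0.239300 ≈ 0.9590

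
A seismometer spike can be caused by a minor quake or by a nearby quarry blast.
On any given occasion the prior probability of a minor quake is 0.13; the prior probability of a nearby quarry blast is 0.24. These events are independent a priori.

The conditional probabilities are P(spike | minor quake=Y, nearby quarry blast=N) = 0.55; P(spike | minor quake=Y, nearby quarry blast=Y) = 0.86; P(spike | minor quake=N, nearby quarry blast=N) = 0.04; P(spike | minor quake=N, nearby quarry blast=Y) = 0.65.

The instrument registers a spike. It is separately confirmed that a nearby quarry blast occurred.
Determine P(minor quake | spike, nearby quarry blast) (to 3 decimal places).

P(minor quake | spike, nearby quarry blast) ≈ 0.165

Sum P(spike|·) weighted by the priors over both values of minor quake:
  P(spike | nearby quarry blast) = 0.65*0.87 + 0.86*0.13
        = 0.565500 + 0.111800 = 0.677300
Configurations with minor quake contribute 0.111800, so
  P(minor quake | spike, nearby quarry blast) = 0.111800 / 0.677300 ≈ 0.165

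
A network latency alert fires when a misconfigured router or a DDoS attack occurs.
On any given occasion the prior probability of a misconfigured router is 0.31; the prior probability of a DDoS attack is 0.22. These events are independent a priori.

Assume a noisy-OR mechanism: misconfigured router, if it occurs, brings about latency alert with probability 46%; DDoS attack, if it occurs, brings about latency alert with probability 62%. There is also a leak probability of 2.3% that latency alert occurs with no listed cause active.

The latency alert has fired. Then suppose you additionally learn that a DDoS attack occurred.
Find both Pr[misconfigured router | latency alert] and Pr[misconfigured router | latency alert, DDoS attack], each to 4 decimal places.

Under noisy-OR, P(latency alert | causes) = 1 − (1−0.023)·∏(1−qᵢ) over the active causes.
P(latency alert) = 0.023·0.69·0.78 + 0.62874·0.69·0.22 + 0.47242·0.31·0.78 + 0.79952·0.31·0.22 = 0.012379 + 0.095443 + 0.114231 + 0.054527 = 0.276580
Restricting to configurations with misconfigured router present: 0.114231 + 0.054527 = 0.168758.
Hence the posterior is 0.168758/0.276580 ≈ 0.6102.

With the extra evidence:
Sum P(latency alert|·) weighted by the priors over both values of misconfigured router:
  P(latency alert | DDoS attack) = 0.62874*0.69 + 0.79952*0.31
        = 0.433831 + 0.247851 = 0.681682
Configurations with misconfigured router contribute 0.247851, so
  P(misconfigured router | latency alert, DDoS attack) = 0.247851 / 0.681682 ≈ 0.3636

Pr[misconfigured router | latency alert] ≈ 0.6102; Pr[misconfigured router | latency alert, DDoS attack] ≈ 0.3636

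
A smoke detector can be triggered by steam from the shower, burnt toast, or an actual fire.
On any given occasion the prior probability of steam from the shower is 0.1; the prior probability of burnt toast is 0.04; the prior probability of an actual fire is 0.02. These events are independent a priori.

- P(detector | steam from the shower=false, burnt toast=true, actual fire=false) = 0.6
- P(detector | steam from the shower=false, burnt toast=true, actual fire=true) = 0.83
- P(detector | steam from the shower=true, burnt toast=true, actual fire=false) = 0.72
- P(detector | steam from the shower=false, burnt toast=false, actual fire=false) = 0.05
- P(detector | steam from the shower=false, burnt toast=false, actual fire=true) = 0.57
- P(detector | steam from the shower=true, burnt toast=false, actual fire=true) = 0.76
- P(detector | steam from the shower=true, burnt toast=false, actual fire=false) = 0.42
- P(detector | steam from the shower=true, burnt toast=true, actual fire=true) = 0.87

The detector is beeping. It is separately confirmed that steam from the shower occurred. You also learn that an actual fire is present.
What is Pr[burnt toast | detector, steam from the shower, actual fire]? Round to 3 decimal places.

Enumerate both values of burnt toast and weight by the priors:
  P(detector | steam from the shower, actual fire) = 0.76*0.96 + 0.87*0.04
        = 0.729600 + 0.034800 = 0.764400
The terms with burnt toast present sum to 0.034800, so
  P(burnt toast | detector, steam from the shower, actual fire) = 0.034800 / 0.764400 ≈ 0.046

Pr[burnt toast | detector, steam from the shower, actual fire] ≈ 0.046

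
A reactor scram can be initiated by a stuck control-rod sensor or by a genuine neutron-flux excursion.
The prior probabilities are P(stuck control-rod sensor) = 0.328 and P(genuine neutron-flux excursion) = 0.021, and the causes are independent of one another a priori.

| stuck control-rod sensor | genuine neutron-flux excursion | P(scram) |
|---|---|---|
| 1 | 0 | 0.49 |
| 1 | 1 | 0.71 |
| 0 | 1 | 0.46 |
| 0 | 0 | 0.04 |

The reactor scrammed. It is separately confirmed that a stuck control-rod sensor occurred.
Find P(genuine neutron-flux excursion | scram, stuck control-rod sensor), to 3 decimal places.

By total probability over both values of genuine neutron-flux excursion:
  P(scram | stuck control-rod sensor) = 0.49·0.979 + 0.71·0.021
        = 0.479710 + 0.014910 = 0.494620
Configurations with genuine neutron-flux excursion contribute 0.014910, so
  P(genuine neutron-flux excursion | scram, stuck control-rod sensor) = 0.014910 / 0.494620 ≈ 0.030

P(genuine neutron-flux excursion | scram, stuck control-rod sensor) ≈ 0.030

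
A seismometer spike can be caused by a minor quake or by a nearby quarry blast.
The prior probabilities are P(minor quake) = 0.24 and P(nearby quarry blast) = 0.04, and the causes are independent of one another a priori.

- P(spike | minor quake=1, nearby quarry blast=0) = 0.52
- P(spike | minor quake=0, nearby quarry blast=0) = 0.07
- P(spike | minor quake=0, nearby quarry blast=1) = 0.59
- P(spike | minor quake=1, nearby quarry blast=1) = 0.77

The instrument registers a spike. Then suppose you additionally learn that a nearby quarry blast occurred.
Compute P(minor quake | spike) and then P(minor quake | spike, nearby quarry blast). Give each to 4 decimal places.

Sum P(spike|·) weighted by the priors over the 4 (minor quake, nearby quarry blast) configurations:
  P(spike) = 0.07·0.76·0.96 + 0.59·0.76·0.04 + 0.52·0.24·0.96 + 0.77·0.24·0.04
        = 0.051072 + 0.017936 + 0.119808 + 0.007392 = 0.196208
The terms with minor quake present sum to 0.127200, so
  P(minor quake | spike) = 0.127200 / 0.196208 ≈ 0.6483

Now condition on the additional information:
P(spike | nearby quarry blast) = 0.59*0.76 + 0.77*0.24 = 0.448400 + 0.184800 = 0.633200
Restricting to configurations with minor quake present: 0.77*0.24 = 0.184800.
P(minor quake | spike, nearby quarry blast) = 0.184800 / 0.633200 ≈ 0.2919
This is intercausal reasoning (explaining away): once nearby quarry blast accounts for the spike, minor quake becomes less likely.

P(minor quake | spike) ≈ 0.6483; P(minor quake | spike, nearby quarry blast) ≈ 0.2919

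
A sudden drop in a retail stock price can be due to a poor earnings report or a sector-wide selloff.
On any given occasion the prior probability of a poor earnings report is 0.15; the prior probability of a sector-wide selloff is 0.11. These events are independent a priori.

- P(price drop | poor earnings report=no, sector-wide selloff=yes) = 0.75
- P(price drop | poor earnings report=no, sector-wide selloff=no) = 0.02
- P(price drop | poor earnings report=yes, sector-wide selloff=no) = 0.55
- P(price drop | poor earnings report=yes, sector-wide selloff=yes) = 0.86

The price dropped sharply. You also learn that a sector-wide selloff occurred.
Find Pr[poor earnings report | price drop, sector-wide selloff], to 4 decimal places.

Pr[poor earnings report | price drop, sector-wide selloff] ≈ 0.1683

P(price drop | sector-wide selloff) = 0.75·0.85 + 0.86·0.15 = 0.637500 + 0.129000 = 0.766500
Of this, 0.129000 comes from 0.86·0.15 (the poor earnings report=true cases).
P(poor earnings report | price drop, sector-wide selloff) = 0.129000 / 0.766500 ≈ 0.1683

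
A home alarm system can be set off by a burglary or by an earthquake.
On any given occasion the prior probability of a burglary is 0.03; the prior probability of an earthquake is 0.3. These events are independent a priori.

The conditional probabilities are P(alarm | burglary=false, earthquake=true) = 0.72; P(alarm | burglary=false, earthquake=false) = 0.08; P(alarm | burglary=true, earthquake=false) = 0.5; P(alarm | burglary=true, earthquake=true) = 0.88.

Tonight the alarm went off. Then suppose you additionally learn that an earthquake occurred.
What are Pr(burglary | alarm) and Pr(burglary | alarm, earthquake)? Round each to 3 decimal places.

P(alarm) = 0.08·0.97·0.7 + 0.72·0.97·0.3 + 0.5·0.03·0.7 + 0.88·0.03·0.3 = 0.054320 + 0.209520 + 0.010500 + 0.007920 = 0.282260
Restricting to configurations with burglary present: 0.010500 + 0.007920 = 0.018420.
So P(burglary | alarm) = 0.018420/0.282260 ≈ 0.065.

With the extra evidence:
Numerator (weight on configurations with burglary): 0.88·0.03 = 0.026400
The normalizing constant is 0.72·0.97 + 0.88·0.03 = 0.724800
Posterior = 0.026400 / 0.724800 ≈ 0.036
This is intercausal reasoning (explaining away): once earthquake accounts for the alarm, burglary becomes less likely.

Pr(burglary | alarm) ≈ 0.065; Pr(burglary | alarm, earthquake) ≈ 0.036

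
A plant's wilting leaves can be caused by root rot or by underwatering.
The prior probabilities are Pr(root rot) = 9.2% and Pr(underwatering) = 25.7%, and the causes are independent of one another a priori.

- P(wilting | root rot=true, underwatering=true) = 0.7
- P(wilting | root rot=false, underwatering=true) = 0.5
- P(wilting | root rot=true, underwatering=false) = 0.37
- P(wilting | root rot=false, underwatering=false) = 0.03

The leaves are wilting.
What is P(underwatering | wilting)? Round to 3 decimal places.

P(underwatering | wilting) ≈ 0.745

P(wilting) = 0.03*0.908*0.743 + 0.5*0.908*0.257 + 0.37*0.092*0.743 + 0.7*0.092*0.257 = 0.020239 + 0.116678 + 0.025292 + 0.016551 = 0.178760
The underwatering-present share is 0.116678 + 0.016551 = 0.133229.
P(underwatering | wilting) = 0.133229 / 0.178760 ≈ 0.745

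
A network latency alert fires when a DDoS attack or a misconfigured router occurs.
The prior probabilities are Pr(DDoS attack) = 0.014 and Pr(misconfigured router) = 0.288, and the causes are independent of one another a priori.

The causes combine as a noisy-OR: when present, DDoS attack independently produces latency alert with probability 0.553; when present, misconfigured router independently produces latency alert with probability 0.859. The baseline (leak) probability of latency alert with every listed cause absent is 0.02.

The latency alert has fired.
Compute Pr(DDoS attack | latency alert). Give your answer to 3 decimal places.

Under noisy-OR, P(latency alert | causes) = 1 − (1−0.02)·∏(1−qᵢ) over the active causes.
P(latency alert) = 0.02*0.986*0.712 + 0.86182*0.986*0.288 + 0.56194*0.014*0.712 + 0.938234*0.014*0.288 = 0.014041 + 0.244729 + 0.005601 + 0.003783 = 0.268154
The DDoS attack-present share is 0.005601 + 0.003783 = 0.009384.
Hence the posterior is 0.009384/0.268154 ≈ 0.035.

Pr(DDoS attack | latency alert) ≈ 0.035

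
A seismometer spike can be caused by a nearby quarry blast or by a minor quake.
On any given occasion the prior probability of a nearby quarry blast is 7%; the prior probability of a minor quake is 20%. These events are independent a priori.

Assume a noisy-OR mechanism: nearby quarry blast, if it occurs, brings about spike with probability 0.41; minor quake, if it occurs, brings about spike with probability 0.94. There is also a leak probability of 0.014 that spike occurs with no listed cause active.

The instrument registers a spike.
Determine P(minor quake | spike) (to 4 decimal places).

Under noisy-OR, P(spike | causes) = 1 − (1−0.014)·∏(1−qᵢ) over the active causes.
Weight on minor quake=true, given the evidence: 0.174996 + 0.013511 = 0.188507
Normalizer over all consistent configurations: 0.014×0.93×0.8 + 0.94084×0.93×0.2 + 0.41826×0.07×0.8 + 0.965096×0.07×0.2 = 0.222346
Posterior = 0.188507 / 0.222346 ≈ 0.8478

P(minor quake | spike) ≈ 0.8478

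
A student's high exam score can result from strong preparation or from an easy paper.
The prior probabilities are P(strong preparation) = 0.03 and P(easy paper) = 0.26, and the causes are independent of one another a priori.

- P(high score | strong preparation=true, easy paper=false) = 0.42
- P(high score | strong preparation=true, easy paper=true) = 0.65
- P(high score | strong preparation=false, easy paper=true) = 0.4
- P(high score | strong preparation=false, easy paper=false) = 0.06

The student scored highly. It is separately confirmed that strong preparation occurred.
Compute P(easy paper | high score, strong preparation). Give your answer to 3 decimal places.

For the numerator, keep only easy paper=true terms: 0.65×0.26 = 0.169000
The normalizing constant is 0.42×0.74 + 0.65×0.26 = 0.479800
P(easy paper | high score, strong preparation) = 0.169000/0.479800 ≈ 0.352

P(easy paper | high score, strong preparation) ≈ 0.352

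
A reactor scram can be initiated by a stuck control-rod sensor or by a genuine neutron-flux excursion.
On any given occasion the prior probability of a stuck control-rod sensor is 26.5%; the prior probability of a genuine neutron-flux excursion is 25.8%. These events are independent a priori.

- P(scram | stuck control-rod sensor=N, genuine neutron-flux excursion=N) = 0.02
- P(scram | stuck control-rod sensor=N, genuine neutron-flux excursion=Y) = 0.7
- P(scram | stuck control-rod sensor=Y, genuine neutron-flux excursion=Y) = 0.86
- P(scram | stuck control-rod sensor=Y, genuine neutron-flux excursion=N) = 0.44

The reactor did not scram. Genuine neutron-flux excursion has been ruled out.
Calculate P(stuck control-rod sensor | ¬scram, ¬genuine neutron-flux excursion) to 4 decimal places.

For the numerator, keep only stuck control-rod sensor=true terms: 0.56*0.265 = 0.148400
The normalizing constant is 0.98*0.735 + 0.56*0.265 = 0.868700
Posterior = 0.148400 / 0.868700 ≈ 0.1708

P(stuck control-rod sensor | ¬scram, ¬genuine neutron-flux excursion) ≈ 0.1708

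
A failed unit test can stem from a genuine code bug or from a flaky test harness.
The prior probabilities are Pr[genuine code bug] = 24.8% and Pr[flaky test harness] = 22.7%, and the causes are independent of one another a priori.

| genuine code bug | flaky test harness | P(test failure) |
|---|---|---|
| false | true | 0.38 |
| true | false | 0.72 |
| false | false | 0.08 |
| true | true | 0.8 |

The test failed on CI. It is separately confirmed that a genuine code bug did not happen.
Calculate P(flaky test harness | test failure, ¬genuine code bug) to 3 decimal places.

Numerator (weight on configurations with flaky test harness): 0.38×0.227 = 0.086260
Denominator P(test failure | ¬genuine code bug): 0.08×0.773 + 0.38×0.227 = 0.148100
P(flaky test harness | test failure, ¬genuine code bug) = 0.086260/0.148100 ≈ 0.582

P(flaky test harness | test failure, ¬genuine code bug) ≈ 0.582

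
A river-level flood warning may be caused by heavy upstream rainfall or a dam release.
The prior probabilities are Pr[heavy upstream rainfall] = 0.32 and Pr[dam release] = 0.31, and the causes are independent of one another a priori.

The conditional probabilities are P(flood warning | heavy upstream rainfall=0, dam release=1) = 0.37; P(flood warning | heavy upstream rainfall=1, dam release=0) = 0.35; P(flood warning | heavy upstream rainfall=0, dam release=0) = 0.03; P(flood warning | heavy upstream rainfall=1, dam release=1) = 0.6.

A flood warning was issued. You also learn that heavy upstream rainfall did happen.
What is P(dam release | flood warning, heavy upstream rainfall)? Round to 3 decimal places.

P(dam release | flood warning, heavy upstream rainfall) ≈ 0.435

P(flood warning | heavy upstream rainfall) = 0.35×0.69 + 0.6×0.31 = 0.241500 + 0.186000 = 0.427500
Restricting to configurations with dam release present: 0.6×0.31 = 0.186000.
Hence the posterior is 0.186000/0.427500 ≈ 0.435.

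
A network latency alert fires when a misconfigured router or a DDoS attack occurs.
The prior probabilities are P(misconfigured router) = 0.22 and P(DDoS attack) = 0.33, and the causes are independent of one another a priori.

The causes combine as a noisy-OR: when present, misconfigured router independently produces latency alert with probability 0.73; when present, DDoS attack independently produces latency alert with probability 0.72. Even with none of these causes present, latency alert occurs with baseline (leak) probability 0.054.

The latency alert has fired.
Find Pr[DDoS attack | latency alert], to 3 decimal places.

Under noisy-OR, P(latency alert | causes) = 1 − (1−0.054)·∏(1−qᵢ) over the active causes.
Sum P(latency alert|·) weighted by the priors over the 4 (misconfigured router, DDoS attack) configurations:
  P(latency alert) = 0.054*0.78*0.67 + 0.73512*0.78*0.33 + 0.74458*0.22*0.67 + 0.928482*0.22*0.33
        = 0.028220 + 0.189220 + 0.109751 + 0.067408 = 0.394599
Keeping only the DDoS attack-present terms gives 0.256628, so
  P(DDoS attack | latency alert) = 0.256628 / 0.394599 ≈ 0.650

Pr[DDoS attack | latency alert] ≈ 0.650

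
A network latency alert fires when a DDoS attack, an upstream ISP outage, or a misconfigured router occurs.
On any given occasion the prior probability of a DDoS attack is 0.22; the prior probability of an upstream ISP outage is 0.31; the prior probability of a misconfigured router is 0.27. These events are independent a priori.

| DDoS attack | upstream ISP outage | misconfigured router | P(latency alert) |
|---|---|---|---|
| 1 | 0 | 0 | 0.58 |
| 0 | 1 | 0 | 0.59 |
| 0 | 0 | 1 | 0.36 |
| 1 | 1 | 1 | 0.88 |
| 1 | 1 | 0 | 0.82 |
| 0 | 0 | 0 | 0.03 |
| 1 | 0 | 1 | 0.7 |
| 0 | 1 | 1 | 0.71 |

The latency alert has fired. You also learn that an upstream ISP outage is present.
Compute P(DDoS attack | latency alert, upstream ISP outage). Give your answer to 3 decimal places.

P(latency alert | upstream ISP outage) = 0.59·0.78·0.73 + 0.71·0.78·0.27 + 0.82·0.22·0.73 + 0.88·0.22·0.27 = 0.335946 + 0.149526 + 0.131692 + 0.052272 = 0.669436
The DDoS attack-present share is 0.131692 + 0.052272 = 0.183964.
P(DDoS attack | latency alert, upstream ISP outage) = 0.183964 / 0.669436 ≈ 0.275

P(DDoS attack | latency alert, upstream ISP outage) ≈ 0.275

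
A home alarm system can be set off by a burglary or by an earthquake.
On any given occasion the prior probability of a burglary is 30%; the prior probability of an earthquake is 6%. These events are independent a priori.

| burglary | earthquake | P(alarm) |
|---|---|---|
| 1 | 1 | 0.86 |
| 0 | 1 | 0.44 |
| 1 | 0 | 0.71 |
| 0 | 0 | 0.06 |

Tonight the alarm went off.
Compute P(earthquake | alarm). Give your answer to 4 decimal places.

P(earthquake | alarm) ≈ 0.1241

P(alarm) = 0.06×0.7×0.94 + 0.44×0.7×0.06 + 0.71×0.3×0.94 + 0.86×0.3×0.06 = 0.039480 + 0.018480 + 0.200220 + 0.015480 = 0.273660
Restricting to configurations with earthquake present: 0.018480 + 0.015480 = 0.033960.
P(earthquake | alarm) = 0.033960 / 0.273660 ≈ 0.1241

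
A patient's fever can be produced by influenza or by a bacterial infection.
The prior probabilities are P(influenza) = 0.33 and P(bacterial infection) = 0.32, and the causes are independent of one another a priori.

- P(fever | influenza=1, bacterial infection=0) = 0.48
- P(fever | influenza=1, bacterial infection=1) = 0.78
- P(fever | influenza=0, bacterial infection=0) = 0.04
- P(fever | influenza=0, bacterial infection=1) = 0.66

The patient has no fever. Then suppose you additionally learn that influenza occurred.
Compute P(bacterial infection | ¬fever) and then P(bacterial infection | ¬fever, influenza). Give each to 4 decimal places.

Weight on bacterial infection=true, given the evidence: 0.072896 + 0.023232 = 0.096128
Denominator P(¬fever): 0.96·0.67·0.68 + 0.34·0.67·0.32 + 0.52·0.33·0.68 + 0.22·0.33·0.32 = 0.650192
P(bacterial infection | ¬fever) = 0.096128/0.650192 ≈ 0.1478

Now also conditioning on influenza=true:
For the numerator, keep only bacterial infection=true terms: 0.22×0.32 = 0.070400
The normalizing constant is 0.52×0.68 + 0.22×0.32 = 0.424000
P(bacterial infection | ¬fever, influenza) = 0.070400/0.424000 ≈ 0.1660

P(bacterial infection | ¬fever) ≈ 0.1478; P(bacterial infection | ¬fever, influenza) ≈ 0.1660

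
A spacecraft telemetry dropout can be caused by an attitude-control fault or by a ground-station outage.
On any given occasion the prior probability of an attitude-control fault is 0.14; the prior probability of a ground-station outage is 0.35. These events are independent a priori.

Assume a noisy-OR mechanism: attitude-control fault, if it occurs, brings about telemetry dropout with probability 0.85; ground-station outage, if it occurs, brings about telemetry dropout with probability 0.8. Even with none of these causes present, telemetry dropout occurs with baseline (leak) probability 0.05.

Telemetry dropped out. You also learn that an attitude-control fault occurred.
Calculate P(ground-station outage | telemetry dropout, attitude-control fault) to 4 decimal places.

Under noisy-OR, P(telemetry dropout | causes) = 1 − (1−0.05)·∏(1−qᵢ) over the active causes.
By total probability over both values of ground-station outage:
  P(telemetry dropout | attitude-control fault) = 0.8575·0.65 + 0.9715·0.35
        = 0.557375 + 0.340025 = 0.897400
Keeping only the ground-station outage-present terms gives 0.340025, so
  P(ground-station outage | telemetry dropout, attitude-control fault) = 0.340025 / 0.897400 ≈ 0.3789

P(ground-station outage | telemetry dropout, attitude-control fault) ≈ 0.3789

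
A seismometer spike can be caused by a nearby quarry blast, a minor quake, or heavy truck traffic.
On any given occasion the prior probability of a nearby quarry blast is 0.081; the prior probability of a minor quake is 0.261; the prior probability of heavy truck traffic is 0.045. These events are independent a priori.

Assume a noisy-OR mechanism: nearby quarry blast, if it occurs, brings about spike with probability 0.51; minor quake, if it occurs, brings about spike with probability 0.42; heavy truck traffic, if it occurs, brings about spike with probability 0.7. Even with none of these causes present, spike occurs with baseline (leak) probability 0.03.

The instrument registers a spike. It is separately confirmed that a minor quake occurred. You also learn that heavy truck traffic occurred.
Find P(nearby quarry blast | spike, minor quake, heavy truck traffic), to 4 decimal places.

P(nearby quarry blast | spike, minor quake, heavy truck traffic) ≈ 0.0886

Under noisy-OR, P(spike | causes) = 1 − (1−0.03)·∏(1−qᵢ) over the active causes.
P(spike | minor quake, heavy truck traffic) = 0.83122×0.919 + 0.917298×0.081 = 0.763891 + 0.074301 = 0.838192
Restricting to configurations with nearby quarry blast present: 0.917298×0.081 = 0.074301.
Hence the posterior is 0.074301/0.838192 ≈ 0.0886.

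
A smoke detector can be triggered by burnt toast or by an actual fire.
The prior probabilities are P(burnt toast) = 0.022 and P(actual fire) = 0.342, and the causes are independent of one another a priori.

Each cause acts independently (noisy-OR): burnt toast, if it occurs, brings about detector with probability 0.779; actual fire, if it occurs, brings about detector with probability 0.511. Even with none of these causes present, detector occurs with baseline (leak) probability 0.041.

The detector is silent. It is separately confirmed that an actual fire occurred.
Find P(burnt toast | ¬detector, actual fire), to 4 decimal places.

Under noisy-OR, P(detector | causes) = 1 − (1−0.041)·∏(1−qᵢ) over the active causes.
P(¬detector | actual fire) = 0.468951×0.978 + 0.103638×0.022 = 0.458634 + 0.002280 = 0.460914
The burnt toast-present share is 0.103638×0.022 = 0.002280.
Hence the posterior is 0.002280/0.460914 ≈ 0.0049.

P(burnt toast | ¬detector, actual fire) ≈ 0.0049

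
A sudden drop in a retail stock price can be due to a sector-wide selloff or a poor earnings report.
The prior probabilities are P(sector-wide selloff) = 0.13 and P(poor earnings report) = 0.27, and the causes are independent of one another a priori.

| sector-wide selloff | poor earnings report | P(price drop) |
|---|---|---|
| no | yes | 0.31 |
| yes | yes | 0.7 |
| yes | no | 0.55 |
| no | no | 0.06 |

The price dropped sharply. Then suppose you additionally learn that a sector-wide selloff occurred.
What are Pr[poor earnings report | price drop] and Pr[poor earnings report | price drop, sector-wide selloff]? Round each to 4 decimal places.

P(price drop) = 0.06·0.87·0.73 + 0.31·0.87·0.27 + 0.55·0.13·0.73 + 0.7·0.13·0.27 = 0.038106 + 0.072819 + 0.052195 + 0.024570 = 0.187690
Of this, 0.097389 comes from 0.072819 + 0.024570 (the poor earnings report=true cases).
Hence the posterior is 0.097389/0.187690 ≈ 0.5189.

With the extra evidence:
Numerator (weight on configurations with poor earnings report): 0.7×0.27 = 0.189000
Denominator P(price drop | sector-wide selloff): 0.55×0.73 + 0.7×0.27 = 0.590500
P(poor earnings report | price drop, sector-wide selloff) = 0.189000/0.590500 ≈ 0.3201

Pr[poor earnings report | price drop] ≈ 0.5189; Pr[poor earnings report | price drop, sector-wide selloff] ≈ 0.3201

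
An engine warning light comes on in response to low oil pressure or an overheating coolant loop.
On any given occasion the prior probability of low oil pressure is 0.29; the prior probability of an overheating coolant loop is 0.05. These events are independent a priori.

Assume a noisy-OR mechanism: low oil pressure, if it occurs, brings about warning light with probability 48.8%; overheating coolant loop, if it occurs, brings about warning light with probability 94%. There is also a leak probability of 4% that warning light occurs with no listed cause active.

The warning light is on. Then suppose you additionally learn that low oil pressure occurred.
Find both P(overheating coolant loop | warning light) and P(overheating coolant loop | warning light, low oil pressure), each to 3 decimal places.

P(overheating coolant loop | warning light) ≈ 0.221; P(overheating coolant loop | warning light, low oil pressure) ≈ 0.091

Under noisy-OR, P(warning light | causes) = 1 − (1−0.04)·∏(1−qᵢ) over the active causes.
Weight on overheating coolant loop=true, given the evidence: 0.033455 + 0.014072 = 0.047527
The normalizing constant is 0.04×0.71×0.95 + 0.9424×0.71×0.05 + 0.50848×0.29×0.95 + 0.970509×0.29×0.05 = 0.214593
P(overheating coolant loop | warning light) = 0.047527/0.214593 ≈ 0.221

Now also conditioning on low oil pressure=true:
Weight on overheating coolant loop=true, given the evidence: 0.970509×0.05 = 0.048525
Normalizer over all consistent configurations: 0.50848×0.95 + 0.970509×0.05 = 0.531581
Posterior = 0.048525 / 0.531581 ≈ 0.091
The drop from 0.221 to 0.091 is the explaining-away (discounting) effect.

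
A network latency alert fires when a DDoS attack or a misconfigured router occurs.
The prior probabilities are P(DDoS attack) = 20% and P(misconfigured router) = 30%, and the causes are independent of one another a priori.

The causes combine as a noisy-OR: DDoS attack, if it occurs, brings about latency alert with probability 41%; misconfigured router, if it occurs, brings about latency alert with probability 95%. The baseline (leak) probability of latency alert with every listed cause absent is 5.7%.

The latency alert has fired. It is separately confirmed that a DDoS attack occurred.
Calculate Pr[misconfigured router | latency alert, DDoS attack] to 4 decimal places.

Pr[misconfigured router | latency alert, DDoS attack] ≈ 0.4843

Under noisy-OR, P(latency alert | causes) = 1 − (1−0.057)·∏(1−qᵢ) over the active causes.
Numerator (weight on configurations with misconfigured router): 0.972181·0.3 = 0.291654
Normalizer over all consistent configurations: 0.44363·0.7 + 0.972181·0.3 = 0.602195
P(misconfigured router | latency alert, DDoS attack) = 0.291654/0.602195 ≈ 0.4843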